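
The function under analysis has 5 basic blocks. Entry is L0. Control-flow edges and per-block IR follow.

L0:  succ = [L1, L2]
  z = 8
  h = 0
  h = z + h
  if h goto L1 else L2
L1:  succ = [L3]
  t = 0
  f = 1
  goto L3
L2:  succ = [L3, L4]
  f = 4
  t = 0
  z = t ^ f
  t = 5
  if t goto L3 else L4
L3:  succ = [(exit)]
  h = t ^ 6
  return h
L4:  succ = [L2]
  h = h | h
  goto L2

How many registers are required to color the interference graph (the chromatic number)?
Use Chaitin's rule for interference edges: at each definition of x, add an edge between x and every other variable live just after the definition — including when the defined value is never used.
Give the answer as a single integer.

Answer: 3

Analysis:
Per-block:
  L0: {h,z} / ∅
  L1: {f,t} / ∅
  L2: {f,t,z} / ∅
  L3: {h} / {t}
  L4: {h} / {h}

Backward fixpoint:
  L0 li=∅ lo={h}
  L1 li=∅ lo={t}
  L2 li={h} lo={h,t}
  L3 li={t} lo=∅
  L4 li={h} lo={h}

Interference:
  f — {h,t}
  h — {f,t,z}
  t — {f,h}
  z — {h}

Colouring:
  lower bound: {f,h,t} mutually conflict ⇒ χ ≥ 3
  3-colouring: c0={h}  c1={f,z}  c2={t}
  χ = 3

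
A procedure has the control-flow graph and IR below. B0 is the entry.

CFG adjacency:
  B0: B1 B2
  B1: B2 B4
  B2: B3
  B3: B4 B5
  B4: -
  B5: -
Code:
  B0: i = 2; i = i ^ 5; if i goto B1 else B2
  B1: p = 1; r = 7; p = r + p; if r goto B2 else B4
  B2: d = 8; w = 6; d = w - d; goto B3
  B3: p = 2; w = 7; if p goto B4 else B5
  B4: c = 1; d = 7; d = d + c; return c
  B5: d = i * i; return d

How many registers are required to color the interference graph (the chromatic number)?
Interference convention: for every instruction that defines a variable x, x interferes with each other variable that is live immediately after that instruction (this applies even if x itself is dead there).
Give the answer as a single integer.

def/use:
  B0: def={i} ue=∅
  B1: def={p,r} ue=∅
  B2: def={d,w} ue=∅
  B3: def={p,w} ue=∅
  B4: def={c,d} ue=∅
  B5: def={d} ue={i}

Liveness:
  B0 li=∅ lo={i}
  B1 li={i} lo={i}
  B2 li={i} lo={i}
  B3 li={i} lo={i}
  B4 li=∅ lo=∅
  B5 li={i} lo=∅

Conflict graph:
  c↔{d}
  d↔{c,i,w}
  i↔{d,p,r,w}
  p↔{i,r,w}
  r↔{i,p}
  w↔{d,i,p}

Chromatic number:
  clique {d,i,w} ⇒ need ≥ 3
  assign c→c0 d→c1 i→c0 p→c1 r→c2 w→c2 — no edge inside a register ⇒ χ ≤ 3
  χ = 3

Answer: 3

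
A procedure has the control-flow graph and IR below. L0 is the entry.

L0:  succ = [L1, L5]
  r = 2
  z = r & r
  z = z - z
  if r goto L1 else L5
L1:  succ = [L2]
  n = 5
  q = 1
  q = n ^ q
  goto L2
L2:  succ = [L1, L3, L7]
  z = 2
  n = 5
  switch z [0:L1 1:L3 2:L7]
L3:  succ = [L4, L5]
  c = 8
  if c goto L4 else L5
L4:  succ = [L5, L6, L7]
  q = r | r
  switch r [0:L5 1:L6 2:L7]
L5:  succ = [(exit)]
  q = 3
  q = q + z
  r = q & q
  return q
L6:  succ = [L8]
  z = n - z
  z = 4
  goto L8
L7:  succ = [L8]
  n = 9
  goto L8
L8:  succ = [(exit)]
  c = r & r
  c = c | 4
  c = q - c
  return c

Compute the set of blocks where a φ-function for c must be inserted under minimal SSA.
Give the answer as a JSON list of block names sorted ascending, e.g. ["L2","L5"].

Answer: ["L5", "L7", "L8"]

Derivation:
idom tree: L1←L0 L2←L1 L3←L2 L4←L3 L5←L0 L6←L4 L7←L2 L8←L2
Join-block Dom:
  L1: preds {L0,L2}: {L0} ∩ {L0,L1,L2} = {L0}; idom=L0
  L5: preds {L0,L3,L4}: {L0} ∩ {L0,L1,L2,L3} ∩ {L0,L1,L2,L3,L4} = {L0}; idom=L0
  L7: preds {L2,L4}: {L0,L1,L2} ∩ {L0,L1,L2,L3,L4} = {L0,L1,L2}; idom=L2
  L8: preds {L6,L7}: {L0,L1,L2,L3,L4,L6} ∩ {L0,L1,L2,L7} = {L0,L1,L2}; idom=L2

DF walk-up:
  join L1 pred L0: · stop@L0
  join L1 pred L2: L2→L1 stop@L0
  join L5 pred L0: · stop@L0
  join L5 pred L3: L3→L2→L1 stop@L0
  join L5 pred L4: L4→L3→L2→L1 stop@L0
  join L7 pred L2: · stop@L2
  join L7 pred L4: L4→L3 stop@L2
  join L8 pred L6: L6→L4→L3 stop@L2
  join L8 pred L7: L7 stop@L2
  L0 → ∅
  L1 → {L1,L5}
  L2 → {L1,L5}
  L3 → {L5,L7,L8}
  L4 → {L5,L7,L8}
  L5 → ∅
  L6 → {L8}
  L7 → {L8}
  L8 → ∅

φ for c: defs {L3,L8}
  DF⁺ = {L5,L7,L8}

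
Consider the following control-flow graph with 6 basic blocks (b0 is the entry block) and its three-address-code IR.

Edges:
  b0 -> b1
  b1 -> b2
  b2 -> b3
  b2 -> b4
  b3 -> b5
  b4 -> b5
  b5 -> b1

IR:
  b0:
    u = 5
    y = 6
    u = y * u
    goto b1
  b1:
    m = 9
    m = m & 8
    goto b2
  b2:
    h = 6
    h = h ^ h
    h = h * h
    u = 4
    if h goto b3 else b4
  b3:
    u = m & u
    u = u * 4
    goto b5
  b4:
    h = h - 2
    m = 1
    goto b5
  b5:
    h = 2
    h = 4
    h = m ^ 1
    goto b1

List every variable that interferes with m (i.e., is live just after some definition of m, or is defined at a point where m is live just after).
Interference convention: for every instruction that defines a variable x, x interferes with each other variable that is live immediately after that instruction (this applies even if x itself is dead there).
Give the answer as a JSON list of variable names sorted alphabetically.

Answer: ["h", "u"]

Analysis:
Block summaries:
  b0: {u,y} / ∅
  b1: {m} / ∅
  b2: {h,u} / ∅
  b3: {u} / {m,u}
  b4: {h,m} / {h}
  b5: {h} / {m}

Live sets:
  b0 li=∅ lo=∅
  b1 li=∅ lo={m}
  b2 li={m} lo={h,m,u}
  b3 li={m,u} lo={m}
  b4 li={h} lo={m}
  b5 li={m} lo=∅

Interfere edges:
  h: {m,u}
  m: {h,u}
  u: {h,m,y}
  y: {u}

N(m) = ["h", "u"]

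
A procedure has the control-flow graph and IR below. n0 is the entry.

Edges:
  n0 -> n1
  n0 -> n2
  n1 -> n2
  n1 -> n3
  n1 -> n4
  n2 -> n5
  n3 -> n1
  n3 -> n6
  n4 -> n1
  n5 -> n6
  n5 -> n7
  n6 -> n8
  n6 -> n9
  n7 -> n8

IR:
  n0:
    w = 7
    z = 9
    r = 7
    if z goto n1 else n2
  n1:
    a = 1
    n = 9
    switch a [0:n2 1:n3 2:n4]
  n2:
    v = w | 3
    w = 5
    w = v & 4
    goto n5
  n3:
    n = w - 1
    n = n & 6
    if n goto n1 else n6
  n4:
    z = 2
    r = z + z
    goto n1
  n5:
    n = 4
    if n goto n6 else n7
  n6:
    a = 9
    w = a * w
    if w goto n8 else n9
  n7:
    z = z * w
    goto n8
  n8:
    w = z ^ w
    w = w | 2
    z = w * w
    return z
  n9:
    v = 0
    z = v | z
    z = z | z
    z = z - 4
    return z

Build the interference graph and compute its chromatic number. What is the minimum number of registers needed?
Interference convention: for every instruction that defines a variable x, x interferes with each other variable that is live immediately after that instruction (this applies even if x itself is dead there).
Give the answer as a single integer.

Per-block:
  n0: {r,w,z} / ∅
  n1: {a,n} / ∅
  n2: {v,w} / {w}
  n3: {n} / {w}
  n4: {r,z} / ∅
  n5: {n} / ∅
  n6: {a,w} / {w}
  n7: {z} / {w,z}
  n8: {w,z} / {w,z}
  n9: {v,z} / {z}

Backward fixpoint:
  n0: in=∅ out={w,z}
  n1: in={w,z} out={w,z}
  n2: in={w,z} out={w,z}
  n3: in={w,z} out={w,z}
  n4: in={w} out={w,z}
  n5: in={w,z} out={w,z}
  n6: in={w,z} out={w,z}
  n7: in={w,z} out={w,z}
  n8: in={w,z} out=∅
  n9: in={z} out=∅

Interfere edges:
  a — {n,w,z}
  n — {a,w,z}
  r — {w,z}
  v — {w,z}
  w — {a,n,r,v,z}
  z — {a,n,r,v,w}

Registers:
  clique {a,n,w,z} ⇒ need ≥ 4
  assign a→c2 n→c3 r→c2 v→c2 w→c0 z→c1 — no edge inside a register ⇒ χ ≤ 4
  χ = 4

Answer: 4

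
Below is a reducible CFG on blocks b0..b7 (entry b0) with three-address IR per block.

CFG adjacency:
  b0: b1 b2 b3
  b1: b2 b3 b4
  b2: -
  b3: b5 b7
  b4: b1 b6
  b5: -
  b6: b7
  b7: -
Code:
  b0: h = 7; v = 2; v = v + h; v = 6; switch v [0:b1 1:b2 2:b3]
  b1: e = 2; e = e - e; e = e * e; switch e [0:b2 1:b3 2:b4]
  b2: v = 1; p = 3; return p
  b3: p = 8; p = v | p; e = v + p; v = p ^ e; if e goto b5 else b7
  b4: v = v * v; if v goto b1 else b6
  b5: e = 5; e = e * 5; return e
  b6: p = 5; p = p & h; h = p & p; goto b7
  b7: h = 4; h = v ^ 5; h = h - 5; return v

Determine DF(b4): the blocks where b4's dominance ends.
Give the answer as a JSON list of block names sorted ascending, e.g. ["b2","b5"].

idom tree: b1←b0 b2←b0 b3←b0 b4←b1 b5←b3 b6←b4 b7←b0
Join-block Dom:
  b1: preds {b0,b4}: {b0} ∩ {b0,b1,b4} = {b0}; idom=b0
  b2: preds {b0,b1}: {b0} ∩ {b0,b1} = {b0}; idom=b0
  b3: preds {b0,b1}: {b0} ∩ {b0,b1} = {b0}; idom=b0
  b7: preds {b3,b6}: {b0,b3} ∩ {b0,b1,b4,b6} = {b0}; idom=b0

Frontier:
  join b1 pred b0: · stop@b0
  join b1 pred b4: b4→b1 stop@b0
  join b2 pred b0: · stop@b0
  join b2 pred b1: b1 stop@b0
  join b3 pred b0: · stop@b0
  join b3 pred b1: b1 stop@b0
  join b7 pred b3: b3 stop@b0
  join b7 pred b6: b6→b4→b1 stop@b0
  b0 → ∅
  b1 → {b1,b2,b3,b7}
  b2 → ∅
  b3 → {b7}
  b4 → {b1,b7}
  b5 → ∅
  b6 → {b7}
  b7 → ∅

DF(b4) = ["b1", "b7"]

Answer: ["b1", "b7"]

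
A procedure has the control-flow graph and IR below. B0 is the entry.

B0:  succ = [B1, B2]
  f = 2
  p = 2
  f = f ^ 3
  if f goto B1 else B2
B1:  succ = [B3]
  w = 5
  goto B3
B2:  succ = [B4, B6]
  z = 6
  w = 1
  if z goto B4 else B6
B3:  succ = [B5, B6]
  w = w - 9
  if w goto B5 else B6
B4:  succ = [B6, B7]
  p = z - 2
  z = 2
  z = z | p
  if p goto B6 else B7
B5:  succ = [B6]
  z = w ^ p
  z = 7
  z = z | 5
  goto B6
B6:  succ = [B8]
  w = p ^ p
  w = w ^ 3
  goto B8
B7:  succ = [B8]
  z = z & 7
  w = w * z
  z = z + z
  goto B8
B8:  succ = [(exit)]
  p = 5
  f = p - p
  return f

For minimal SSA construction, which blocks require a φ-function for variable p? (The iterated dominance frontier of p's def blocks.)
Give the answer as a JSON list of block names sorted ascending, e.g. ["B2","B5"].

Answer: ["B6", "B8"]

Working:
idom tree: B1←B0 B2←B0 B3←B1 B4←B2 B5←B3 B6←B0 B7←B4 B8←B0
Dom∩ at merges:
  B6: preds {B2,B3,B4,B5}: {B0,B2} ∩ {B0,B1,B3} ∩ {B0,B2,B4} ∩ {B0,B1,B3,B5} = {B0}; idom=B0
  B8: preds {B6,B7}: {B0,B6} ∩ {B0,B2,B4,B7} = {B0}; idom=B0

Frontier:
  join B6 pred B2: B2 stop@B0
  join B6 pred B3: B3→B1 stop@B0
  join B6 pred B4: B4→B2 stop@B0
  join B6 pred B5: B5→B3→B1 stop@B0
  join B8 pred B6: B6 stop@B0
  join B8 pred B7: B7→B4→B2 stop@B0
  B0: DF=∅
  B1: DF={B6}
  B2: DF={B6,B8}
  B3: DF={B6}
  B4: DF={B6,B8}
  B5: DF={B6}
  B6: DF={B8}
  B7: DF={B8}
  B8: DF=∅

φ for p: defs {B0,B4,B8}
  DF⁺ = {B6,B8}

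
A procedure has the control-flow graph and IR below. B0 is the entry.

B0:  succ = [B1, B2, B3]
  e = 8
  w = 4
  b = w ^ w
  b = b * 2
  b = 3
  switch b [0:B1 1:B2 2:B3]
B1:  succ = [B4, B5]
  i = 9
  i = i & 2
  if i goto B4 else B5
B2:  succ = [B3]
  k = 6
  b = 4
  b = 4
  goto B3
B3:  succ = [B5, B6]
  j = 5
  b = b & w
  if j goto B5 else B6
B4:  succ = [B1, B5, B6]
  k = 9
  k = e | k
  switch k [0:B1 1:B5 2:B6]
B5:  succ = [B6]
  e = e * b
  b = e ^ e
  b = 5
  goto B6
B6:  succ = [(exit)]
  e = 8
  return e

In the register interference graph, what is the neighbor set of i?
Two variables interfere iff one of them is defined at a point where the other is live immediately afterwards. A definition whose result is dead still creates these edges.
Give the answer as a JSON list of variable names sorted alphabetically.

def/use:
  B0: def={b,e,w} ue=∅
  B1: def={i} ue=∅
  B2: def={b,k} ue=∅
  B3: def={b,j} ue={b,w}
  B4: def={k} ue={e}
  B5: def={b,e} ue={b,e}
  B6: def={e} ue=∅

Live sets:
  live B0: ∅→{b,e,w}
  live B1: {b,e}→{b,e}
  live B2: {e,w}→{b,e,w}
  live B3: {b,e,w}→{b,e}
  live B4: {b,e}→{b,e}
  live B5: {b,e}→∅
  live B6: ∅→∅

Conflict graph:
  b: {e,i,j,k,w}
  e: {b,i,j,k,w}
  i: {b,e}
  j: {b,e,w}
  k: {b,e,w}
  w: {b,e,j,k}

N(i) = ["b", "e"]

Answer: ["b", "e"]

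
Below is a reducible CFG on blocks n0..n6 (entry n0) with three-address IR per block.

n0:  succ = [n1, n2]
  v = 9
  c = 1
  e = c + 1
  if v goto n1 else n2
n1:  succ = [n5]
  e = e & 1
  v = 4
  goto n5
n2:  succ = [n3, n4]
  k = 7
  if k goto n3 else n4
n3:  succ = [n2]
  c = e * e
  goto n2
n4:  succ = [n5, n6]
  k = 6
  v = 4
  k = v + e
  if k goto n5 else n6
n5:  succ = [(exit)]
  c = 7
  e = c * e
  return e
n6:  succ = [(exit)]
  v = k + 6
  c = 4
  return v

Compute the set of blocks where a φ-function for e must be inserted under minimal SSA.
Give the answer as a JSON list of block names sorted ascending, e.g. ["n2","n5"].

Answer: ["n5"]

Analysis:
idom tree: n1←n0 n2←n0 n3←n2 n4←n2 n5←n0 n6←n4
Join-block Dom:
  n2: preds {n0,n3}: {n0} ∩ {n0,n2,n3} = {n0}; idom=n0
  n5: preds {n1,n4}: {n0,n1} ∩ {n0,n2,n4} = {n0}; idom=n0

Frontier:
  join n2 pred n0: · stop@n0
  join n2 pred n3: n3→n2 stop@n0
  join n5 pred n1: n1 stop@n0
  join n5 pred n4: n4→n2 stop@n0
  n0: DF=∅
  n1: DF={n5}
  n2: DF={n2,n5}
  n3: DF={n2}
  n4: DF={n5}
  n5: DF=∅
  n6: DF=∅

φ for e: defs {n0,n1,n5}
  DF⁺ = {n5}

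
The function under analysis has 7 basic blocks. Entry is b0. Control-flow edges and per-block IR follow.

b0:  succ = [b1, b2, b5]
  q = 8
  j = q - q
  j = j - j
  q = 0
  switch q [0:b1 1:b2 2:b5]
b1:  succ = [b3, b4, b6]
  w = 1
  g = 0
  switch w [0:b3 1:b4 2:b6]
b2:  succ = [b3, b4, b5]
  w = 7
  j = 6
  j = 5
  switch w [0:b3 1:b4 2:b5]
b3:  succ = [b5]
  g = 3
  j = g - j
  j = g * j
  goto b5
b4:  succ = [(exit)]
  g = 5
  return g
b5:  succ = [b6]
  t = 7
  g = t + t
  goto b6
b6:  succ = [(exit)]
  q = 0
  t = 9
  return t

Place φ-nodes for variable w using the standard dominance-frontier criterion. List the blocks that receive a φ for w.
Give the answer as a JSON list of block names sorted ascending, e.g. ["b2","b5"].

idom tree: b1←b0 b2←b0 b3←b0 b4←b0 b5←b0 b6←b0
Join-block Dom:
  b3: preds {b1,b2}: {b0,b1} ∩ {b0,b2} = {b0}; idom=b0
  b4: preds {b1,b2}: {b0,b1} ∩ {b0,b2} = {b0}; idom=b0
  b5: preds {b0,b2,b3}: {b0} ∩ {b0,b2} ∩ {b0,b3} = {b0}; idom=b0
  b6: preds {b1,b5}: {b0,b1} ∩ {b0,b5} = {b0}; idom=b0

DF walk-up:
  join b3 pred b1: b1 stop@b0
  join b3 pred b2: b2 stop@b0
  join b4 pred b1: b1 stop@b0
  join b4 pred b2: b2 stop@b0
  join b5 pred b0: · stop@b0
  join b5 pred b2: b2 stop@b0
  join b5 pred b3: b3 stop@b0
  join b6 pred b1: b1 stop@b0
  join b6 pred b5: b5 stop@b0
  b0 → ∅
  b1 → {b3,b4,b6}
  b2 → {b3,b4,b5}
  b3 → {b5}
  b4 → ∅
  b5 → {b6}
  b6 → ∅

φ for w: defs {b1,b2}
  DF⁺ = {b3,b4,b5,b6}

Answer: ["b3", "b4", "b5", "b6"]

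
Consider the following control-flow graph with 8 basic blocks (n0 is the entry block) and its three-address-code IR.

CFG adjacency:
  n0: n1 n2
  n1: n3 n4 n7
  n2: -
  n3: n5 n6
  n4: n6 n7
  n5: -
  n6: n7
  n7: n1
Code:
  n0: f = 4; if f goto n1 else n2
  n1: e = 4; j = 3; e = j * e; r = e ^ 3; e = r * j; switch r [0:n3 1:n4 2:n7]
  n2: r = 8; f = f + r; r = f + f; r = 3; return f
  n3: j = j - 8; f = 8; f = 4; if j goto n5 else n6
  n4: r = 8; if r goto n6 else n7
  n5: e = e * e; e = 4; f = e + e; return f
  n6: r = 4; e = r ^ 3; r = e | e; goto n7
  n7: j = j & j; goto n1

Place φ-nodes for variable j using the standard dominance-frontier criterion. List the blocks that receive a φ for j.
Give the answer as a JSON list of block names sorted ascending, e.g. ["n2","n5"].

Answer: ["n1", "n6", "n7"]

Working:
idom tree: n1←n0 n2←n0 n3←n1 n4←n1 n5←n3 n6←n1 n7←n1
Dom∩ at merges:
  n1: preds {n0,n7}: {n0} ∩ {n0,n1,n7} = {n0}; idom=n0
  n6: preds {n3,n4}: {n0,n1,n3} ∩ {n0,n1,n4} = {n0,n1}; idom=n1
  n7: preds {n1,n4,n6}: {n0,n1} ∩ {n0,n1,n4} ∩ {n0,n1,n6} = {n0,n1}; idom=n1

DF derivation:
  n1←n0: walk · to n0
  n1←n7: walk n7→n1 to n0
  n6←n3: walk n3 to n1
  n6←n4: walk n4 to n1
  n7←n1: walk · to n1
  n7←n4: walk n4 to n1
  n7←n6: walk n6 to n1
  n0 → ∅
  n1 → {n1}
  n2 → ∅
  n3 → {n6}
  n4 → {n6,n7}
  n5 → ∅
  n6 → {n7}
  n7 → {n1}

φ for j: defs {n1,n3,n7}
  DF⁺ = {n1,n6,n7}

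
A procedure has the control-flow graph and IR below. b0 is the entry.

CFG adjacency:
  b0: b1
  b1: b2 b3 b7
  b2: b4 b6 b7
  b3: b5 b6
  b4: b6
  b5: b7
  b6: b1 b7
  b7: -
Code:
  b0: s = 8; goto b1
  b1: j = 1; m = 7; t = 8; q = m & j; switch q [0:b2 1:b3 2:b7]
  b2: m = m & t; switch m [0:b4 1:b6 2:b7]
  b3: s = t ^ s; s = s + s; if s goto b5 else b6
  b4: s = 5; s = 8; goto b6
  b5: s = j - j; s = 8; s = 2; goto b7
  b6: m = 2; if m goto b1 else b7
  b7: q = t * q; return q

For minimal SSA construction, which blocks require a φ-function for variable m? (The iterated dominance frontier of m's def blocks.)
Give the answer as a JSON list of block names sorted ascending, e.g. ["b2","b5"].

idom tree: b1←b0 b2←b1 b3←b1 b4←b2 b5←b3 b6←b1 b7←b1
Join-block Dom:
  b1: preds {b0,b6}: {b0} ∩ {b0,b1,b6} = {b0}; idom=b0
  b6: preds {b2,b3,b4}: {b0,b1,b2} ∩ {b0,b1,b3} ∩ {b0,b1,b2,b4} = {b0,b1}; idom=b1
  b7: preds {b1,b2,b5,b6}: {b0,b1} ∩ {b0,b1,b2} ∩ {b0,b1,b3,b5} ∩ {b0,b1,b6} = {b0,b1}; idom=b1

Frontier:
  join b1 pred b0: · stop@b0
  join b1 pred b6: b6→b1 stop@b0
  join b6 pred b2: b2 stop@b1
  join b6 pred b3: b3 stop@b1
  join b6 pred b4: b4→b2 stop@b1
  join b7 pred b1: · stop@b1
  join b7 pred b2: b2 stop@b1
  join b7 pred b5: b5→b3 stop@b1
  join b7 pred b6: b6 stop@b1
  b0 → ∅
  b1 → {b1}
  b2 → {b6,b7}
  b3 → {b6,b7}
  b4 → {b6}
  b5 → {b7}
  b6 → {b1,b7}
  b7 → ∅

φ for m: defs {b1,b2,b6}
  DF⁺ = {b1,b6,b7}

Answer: ["b1", "b6", "b7"]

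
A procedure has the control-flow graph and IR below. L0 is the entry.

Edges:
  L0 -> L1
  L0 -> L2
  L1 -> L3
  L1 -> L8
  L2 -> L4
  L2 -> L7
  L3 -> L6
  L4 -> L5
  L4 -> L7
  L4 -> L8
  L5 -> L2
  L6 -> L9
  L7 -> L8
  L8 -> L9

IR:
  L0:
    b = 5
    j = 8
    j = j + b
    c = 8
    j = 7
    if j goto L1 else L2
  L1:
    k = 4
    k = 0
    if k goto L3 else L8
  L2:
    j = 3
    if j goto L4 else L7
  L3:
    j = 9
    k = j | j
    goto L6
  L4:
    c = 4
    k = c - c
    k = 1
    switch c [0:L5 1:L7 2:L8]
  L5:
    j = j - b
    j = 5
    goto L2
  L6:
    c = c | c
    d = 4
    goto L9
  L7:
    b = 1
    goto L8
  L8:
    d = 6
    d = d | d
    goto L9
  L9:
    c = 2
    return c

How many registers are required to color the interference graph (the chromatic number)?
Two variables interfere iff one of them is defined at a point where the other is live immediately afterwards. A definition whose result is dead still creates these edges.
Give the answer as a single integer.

Per-block:
  L0: {b,c,j} / ∅
  L1: {k} / ∅
  L2: {j} / ∅
  L3: {j,k} / ∅
  L4: {c,k} / ∅
  L5: {j} / {b,j}
  L6: {c,d} / {c}
  L7: {b} / ∅
  L8: {d} / ∅
  L9: {c} / ∅

Backward fixpoint:
  L0 li=∅ lo={b,c}
  L1 li={c} lo={c}
  L2 li={b} lo={b,j}
  L3 li={c} lo={c}
  L4 li={b,j} lo={b,j}
  L5 li={b,j} lo={b}
  L6 li={c} lo=∅
  L7 li=∅ lo=∅
  L8 li=∅ lo=∅
  L9 li=∅ lo=∅

Interference:
  b: {c,j,k}
  c: {b,j,k}
  d: ∅
  j: {b,c,k}
  k: {b,c,j}

Registers:
  {b,c,j,k} pairwise interfere (4-clique) ⇒ χ ≥ 4
  assign b→r0 c→r1 d→r0 j→r2 k→r3 — no edge inside a register ⇒ χ ≤ 4
  χ = 4

Answer: 4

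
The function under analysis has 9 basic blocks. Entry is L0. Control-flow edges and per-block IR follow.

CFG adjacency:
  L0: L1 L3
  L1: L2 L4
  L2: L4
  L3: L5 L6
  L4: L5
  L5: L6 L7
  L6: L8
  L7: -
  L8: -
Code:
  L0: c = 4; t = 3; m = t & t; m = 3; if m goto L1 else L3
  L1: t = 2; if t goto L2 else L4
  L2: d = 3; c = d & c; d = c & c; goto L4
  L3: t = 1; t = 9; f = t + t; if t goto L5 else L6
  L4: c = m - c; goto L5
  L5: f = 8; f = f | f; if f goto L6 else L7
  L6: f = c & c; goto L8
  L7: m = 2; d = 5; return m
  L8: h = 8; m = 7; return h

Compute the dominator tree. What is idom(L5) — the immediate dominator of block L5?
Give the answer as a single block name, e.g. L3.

idom tree: L1←L0 L2←L1 L3←L0 L4←L1 L5←L0 L6←L0 L7←L5 L8←L6
Dom∩ at merges:
  L4: preds {L1,L2}: {L0,L1} ∩ {L0,L1,L2} = {L0,L1}; idom=L1
  L5: preds {L3,L4}: {L0,L3} ∩ {L0,L1,L4} = {L0}; idom=L0
  L6: preds {L3,L5}: {L0,L3} ∩ {L0,L5} = {L0}; idom=L0

idom(L5) = L0

Answer: L0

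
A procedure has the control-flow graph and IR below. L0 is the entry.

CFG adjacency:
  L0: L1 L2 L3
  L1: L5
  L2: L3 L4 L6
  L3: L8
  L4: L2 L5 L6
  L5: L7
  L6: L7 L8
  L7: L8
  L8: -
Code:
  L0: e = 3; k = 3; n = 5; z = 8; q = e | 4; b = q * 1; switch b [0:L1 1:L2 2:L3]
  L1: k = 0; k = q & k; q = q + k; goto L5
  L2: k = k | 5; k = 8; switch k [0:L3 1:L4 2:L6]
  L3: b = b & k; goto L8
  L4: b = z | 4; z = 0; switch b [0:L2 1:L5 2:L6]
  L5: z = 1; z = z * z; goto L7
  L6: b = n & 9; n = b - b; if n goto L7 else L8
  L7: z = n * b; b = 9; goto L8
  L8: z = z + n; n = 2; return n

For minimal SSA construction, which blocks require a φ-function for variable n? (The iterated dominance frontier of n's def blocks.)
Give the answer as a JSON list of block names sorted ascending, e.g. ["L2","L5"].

idom tree: L1←L0 L2←L0 L3←L0 L4←L2 L5←L0 L6←L2 L7←L0 L8←L0
Dom∩ at merges:
  L2: preds {L0,L4}: {L0} ∩ {L0,L2,L4} = {L0}; idom=L0
  L3: preds {L0,L2}: {L0} ∩ {L0,L2} = {L0}; idom=L0
  L5: preds {L1,L4}: {L0,L1} ∩ {L0,L2,L4} = {L0}; idom=L0
  L6: preds {L2,L4}: {L0,L2} ∩ {L0,L2,L4} = {L0,L2}; idom=L2
  L7: preds {L5,L6}: {L0,L5} ∩ {L0,L2,L6} = {L0}; idom=L0
  L8: preds {L3,L6,L7}: {L0,L3} ∩ {L0,L2,L6} ∩ {L0,L7} = {L0}; idom=L0

Frontier:
  L2←L0: walk · to L0
  L2←L4: walk L4→L2 to L0
  L3←L0: walk · to L0
  L3←L2: walk L2 to L0
  L5←L1: walk L1 to L0
  L5←L4: walk L4→L2 to L0
  L6←L2: walk · to L2
  L6←L4: walk L4 to L2
  L7←L5: walk L5 to L0
  L7←L6: walk L6→L2 to L0
  L8←L3: walk L3 to L0
  L8←L6: walk L6→L2 to L0
  L8←L7: walk L7 to L0
  DF(L0)=∅
  DF(L1)={L5}
  DF(L2)={L2,L3,L5,L7,L8}
  DF(L3)={L8}
  DF(L4)={L2,L5,L6}
  DF(L5)={L7}
  DF(L6)={L7,L8}
  DF(L7)={L8}
  DF(L8)=∅

φ for n: defs {L0,L6,L8}
  DF⁺ = {L7,L8}

Answer: ["L7", "L8"]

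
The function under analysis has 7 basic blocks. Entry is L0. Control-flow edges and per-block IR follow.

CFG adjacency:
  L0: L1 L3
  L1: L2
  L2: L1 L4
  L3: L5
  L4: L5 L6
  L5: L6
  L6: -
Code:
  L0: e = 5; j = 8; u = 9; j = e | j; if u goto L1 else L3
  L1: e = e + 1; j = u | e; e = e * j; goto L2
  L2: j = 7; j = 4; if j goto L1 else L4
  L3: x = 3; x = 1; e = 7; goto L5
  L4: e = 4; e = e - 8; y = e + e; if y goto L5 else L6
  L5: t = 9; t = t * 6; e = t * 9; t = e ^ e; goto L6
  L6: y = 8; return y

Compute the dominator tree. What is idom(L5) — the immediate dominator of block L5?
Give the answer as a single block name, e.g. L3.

Answer: L0

Analysis:
idom tree: L1←L0 L2←L1 L3←L0 L4←L2 L5←L0 L6←L0
Dom∩ at merges:
  L1: preds {L0,L2}: {L0} ∩ {L0,L1,L2} = {L0}; idom=L0
  L5: preds {L3,L4}: {L0,L3} ∩ {L0,L1,L2,L4} = {L0}; idom=L0
  L6: preds {L4,L5}: {L0,L1,L2,L4} ∩ {L0,L5} = {L0}; idom=L0

idom(L5) = L0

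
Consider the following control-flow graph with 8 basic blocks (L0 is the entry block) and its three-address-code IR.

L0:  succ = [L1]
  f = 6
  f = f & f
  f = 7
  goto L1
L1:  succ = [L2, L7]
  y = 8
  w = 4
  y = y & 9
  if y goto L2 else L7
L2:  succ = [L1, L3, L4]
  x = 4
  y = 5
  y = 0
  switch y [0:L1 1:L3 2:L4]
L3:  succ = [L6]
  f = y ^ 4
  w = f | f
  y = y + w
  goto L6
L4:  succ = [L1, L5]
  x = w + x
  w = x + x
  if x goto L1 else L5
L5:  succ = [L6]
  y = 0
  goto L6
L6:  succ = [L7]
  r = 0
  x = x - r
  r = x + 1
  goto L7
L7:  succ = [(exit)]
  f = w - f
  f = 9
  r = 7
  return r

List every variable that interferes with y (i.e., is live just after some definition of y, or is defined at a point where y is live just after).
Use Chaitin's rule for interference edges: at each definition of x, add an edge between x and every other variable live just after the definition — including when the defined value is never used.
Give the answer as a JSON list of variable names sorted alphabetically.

def/use:
  L0: {f} / ∅
  L1: {w,y} / ∅
  L2: {x,y} / ∅
  L3: {f,w,y} / {y}
  L4: {w,x} / {w,x}
  L5: {y} / ∅
  L6: {r,x} / {x}
  L7: {f,r} / {f,w}

Liveness:
  live L0: ∅→{f}
  live L1: {f}→{f,w}
  live L2: {f,w}→{f,w,x,y}
  live L3: {x,y}→{f,w,x}
  live L4: {f,w,x}→{f,w,x}
  live L5: {f,w,x}→{f,w,x}
  live L6: {f,w,x}→{f,w}
  live L7: {f,w}→∅

Interfere edges:
  f↔{r,w,x,y}
  r↔{f,w,x}
  w↔{f,r,x,y}
  x↔{f,r,w,y}
  y↔{f,w,x}

N(y) = ["f", "w", "x"]

Answer: ["f", "w", "x"]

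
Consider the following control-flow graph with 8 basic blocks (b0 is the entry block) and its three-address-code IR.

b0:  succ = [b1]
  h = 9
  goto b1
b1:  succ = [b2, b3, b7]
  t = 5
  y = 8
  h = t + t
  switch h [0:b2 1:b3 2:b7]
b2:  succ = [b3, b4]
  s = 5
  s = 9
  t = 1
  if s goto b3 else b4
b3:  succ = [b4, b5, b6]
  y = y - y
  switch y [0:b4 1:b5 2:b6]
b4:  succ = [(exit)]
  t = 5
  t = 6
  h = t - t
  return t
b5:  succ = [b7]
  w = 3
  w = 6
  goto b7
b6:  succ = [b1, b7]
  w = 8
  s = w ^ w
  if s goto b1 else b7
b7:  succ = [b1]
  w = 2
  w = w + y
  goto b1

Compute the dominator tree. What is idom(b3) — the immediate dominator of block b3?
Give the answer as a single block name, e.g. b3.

idom tree: b1←b0 b2←b1 b3←b1 b4←b1 b5←b3 b6←b3 b7←b1
Dom∩ at merges:
  b1: preds {b0,b6,b7}: {b0} ∩ {b0,b1,b3,b6} ∩ {b0,b1,b7} = {b0}; idom=b0
  b3: preds {b1,b2}: {b0,b1} ∩ {b0,b1,b2} = {b0,b1}; idom=b1
  b4: preds {b2,b3}: {b0,b1,b2} ∩ {b0,b1,b3} = {b0,b1}; idom=b1
  b7: preds {b1,b5,b6}: {b0,b1} ∩ {b0,b1,b3,b5} ∩ {b0,b1,b3,b6} = {b0,b1}; idom=b1

idom(b3) = b1

Answer: b1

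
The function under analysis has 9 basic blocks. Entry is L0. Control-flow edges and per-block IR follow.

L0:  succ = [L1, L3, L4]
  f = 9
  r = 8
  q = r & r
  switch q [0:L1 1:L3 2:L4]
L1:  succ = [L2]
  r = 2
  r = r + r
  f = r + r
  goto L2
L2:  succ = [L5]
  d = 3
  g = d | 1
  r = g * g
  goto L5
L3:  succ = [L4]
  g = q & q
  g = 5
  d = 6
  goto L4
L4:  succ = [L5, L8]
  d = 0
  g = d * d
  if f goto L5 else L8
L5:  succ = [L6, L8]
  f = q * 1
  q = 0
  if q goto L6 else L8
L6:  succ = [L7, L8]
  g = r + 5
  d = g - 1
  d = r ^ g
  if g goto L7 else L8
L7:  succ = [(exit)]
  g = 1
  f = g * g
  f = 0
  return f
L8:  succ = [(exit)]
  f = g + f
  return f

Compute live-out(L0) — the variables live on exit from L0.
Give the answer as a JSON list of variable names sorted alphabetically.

Answer: ["f", "q", "r"]

Analysis:
Per-block:
  L0: def={f,q,r} ue=∅
  L1: def={f,r} ue=∅
  L2: def={d,g,r} ue=∅
  L3: def={d,g} ue={q}
  L4: def={d,g} ue={f}
  L5: def={f,q} ue={q}
  L6: def={d,g} ue={r}
  L7: def={f,g} ue=∅
  L8: def={f} ue={f,g}

Backward fixpoint:
  live L0: ∅→{f,q,r}
  live L1: {q}→{q}
  live L2: {q}→{g,q,r}
  live L3: {f,q,r}→{f,q,r}
  live L4: {f,q,r}→{f,g,q,r}
  live L5: {g,q,r}→{f,g,r}
  live L6: {f,r}→{f,g}
  live L7: ∅→∅
  live L8: {f,g}→∅

live-out(L0) = ["f", "q", "r"]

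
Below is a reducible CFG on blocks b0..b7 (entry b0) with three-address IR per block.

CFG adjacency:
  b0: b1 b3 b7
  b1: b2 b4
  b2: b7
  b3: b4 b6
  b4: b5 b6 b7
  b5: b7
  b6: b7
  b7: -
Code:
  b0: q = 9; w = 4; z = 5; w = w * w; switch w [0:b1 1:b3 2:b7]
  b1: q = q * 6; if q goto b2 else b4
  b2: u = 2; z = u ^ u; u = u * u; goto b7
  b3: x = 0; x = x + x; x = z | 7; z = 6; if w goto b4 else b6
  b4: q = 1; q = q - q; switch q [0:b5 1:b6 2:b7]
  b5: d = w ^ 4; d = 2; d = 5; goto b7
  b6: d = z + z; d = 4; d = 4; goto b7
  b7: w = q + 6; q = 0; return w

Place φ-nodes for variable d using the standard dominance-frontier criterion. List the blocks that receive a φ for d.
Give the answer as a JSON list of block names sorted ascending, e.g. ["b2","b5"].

Answer: ["b7"]

Working:
idom tree: b1←b0 b2←b1 b3←b0 b4←b0 b5←b4 b6←b0 b7←b0
Join-block Dom:
  b4: preds {b1,b3}: {b0,b1} ∩ {b0,b3} = {b0}; idom=b0
  b6: preds {b3,b4}: {b0,b3} ∩ {b0,b4} = {b0}; idom=b0
  b7: preds {b0,b2,b4,b5,b6}: {b0} ∩ {b0,b1,b2} ∩ {b0,b4} ∩ {b0,b4,b5} ∩ {b0,b6} = {b0}; idom=b0

Frontier:
  b4←b1: walk b1 to b0
  b4←b3: walk b3 to b0
  b6←b3: walk b3 to b0
  b6←b4: walk b4 to b0
  b7←b0: walk · to b0
  b7←b2: walk b2→b1 to b0
  b7←b4: walk b4 to b0
  b7←b5: walk b5→b4 to b0
  b7←b6: walk b6 to b0
  DF(b0)=∅
  DF(b1)={b4,b7}
  DF(b2)={b7}
  DF(b3)={b4,b6}
  DF(b4)={b6,b7}
  DF(b5)={b7}
  DF(b6)={b7}
  DF(b7)=∅

φ for d: defs {b5,b6}
  DF⁺ = {b7}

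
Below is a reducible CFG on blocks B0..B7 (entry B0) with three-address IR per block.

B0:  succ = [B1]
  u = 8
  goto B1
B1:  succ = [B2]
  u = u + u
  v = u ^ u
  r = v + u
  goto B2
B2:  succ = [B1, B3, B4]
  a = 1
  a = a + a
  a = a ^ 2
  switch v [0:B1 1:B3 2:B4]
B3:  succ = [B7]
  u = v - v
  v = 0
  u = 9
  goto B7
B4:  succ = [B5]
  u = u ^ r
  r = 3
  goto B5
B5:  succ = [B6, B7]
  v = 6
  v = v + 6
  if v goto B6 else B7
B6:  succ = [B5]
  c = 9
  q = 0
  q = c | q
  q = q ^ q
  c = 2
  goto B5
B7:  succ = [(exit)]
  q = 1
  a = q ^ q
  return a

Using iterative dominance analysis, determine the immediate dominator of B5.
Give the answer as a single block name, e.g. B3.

Answer: B4

Analysis:
idom tree: B1←B0 B2←B1 B3←B2 B4←B2 B5←B4 B6←B5 B7←B2
Dom at joins:
  B1: preds {B0,B2}: {B0} ∩ {B0,B1,B2} = {B0}; idom=B0
  B5: preds {B4,B6}: {B0,B1,B2,B4} ∩ {B0,B1,B2,B4,B5,B6} = {B0,B1,B2,B4}; idom=B4
  B7: preds {B3,B5}: {B0,B1,B2,B3} ∩ {B0,B1,B2,B4,B5} = {B0,B1,B2}; idom=B2

idom(B5) = B4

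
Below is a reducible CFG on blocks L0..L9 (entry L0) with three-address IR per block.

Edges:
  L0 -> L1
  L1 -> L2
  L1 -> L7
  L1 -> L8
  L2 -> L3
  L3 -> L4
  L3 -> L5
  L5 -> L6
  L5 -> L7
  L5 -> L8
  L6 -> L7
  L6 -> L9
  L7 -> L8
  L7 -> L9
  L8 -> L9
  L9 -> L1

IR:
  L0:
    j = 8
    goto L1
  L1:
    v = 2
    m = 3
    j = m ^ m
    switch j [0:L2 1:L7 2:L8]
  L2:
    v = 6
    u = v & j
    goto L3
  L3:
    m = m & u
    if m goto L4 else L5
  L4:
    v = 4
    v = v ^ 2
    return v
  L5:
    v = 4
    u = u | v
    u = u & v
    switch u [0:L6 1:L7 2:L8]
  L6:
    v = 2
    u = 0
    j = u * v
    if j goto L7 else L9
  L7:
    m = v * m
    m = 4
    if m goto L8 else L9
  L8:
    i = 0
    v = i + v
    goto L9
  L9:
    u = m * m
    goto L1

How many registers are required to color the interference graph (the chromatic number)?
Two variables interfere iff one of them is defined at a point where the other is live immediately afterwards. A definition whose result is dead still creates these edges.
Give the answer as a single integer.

Answer: 3

Analysis:
def/use:
  L0: def={j} ue=∅
  L1: def={j,m,v} ue=∅
  L2: def={u,v} ue={j}
  L3: def={m} ue={m,u}
  L4: def={v} ue=∅
  L5: def={u,v} ue={u}
  L6: def={j,u,v} ue=∅
  L7: def={m} ue={m,v}
  L8: def={i,v} ue={v}
  L9: def={u} ue={m}

Live sets:
  live L0: ∅→∅
  live L1: ∅→{j,m,v}
  live L2: {j,m}→{m,u}
  live L3: {m,u}→{m,u}
  live L4: ∅→∅
  live L5: {m,u}→{m,v}
  live L6: {m}→{m,v}
  live L7: {m,v}→{m,v}
  live L8: {m,v}→{m}
  live L9: {m}→∅

Interfere edges:
  i↔{m,v}
  j↔{m,v}
  m↔{i,j,u,v}
  u↔{m,v}
  v↔{i,j,m,u}

Registers:
  lower bound: {i,m,v} mutually conflict ⇒ χ ≥ 3
  assign i→R2 j→R2 m→R0 u→R2 v→R1 — no edge inside a register ⇒ χ ≤ 3
  χ = 3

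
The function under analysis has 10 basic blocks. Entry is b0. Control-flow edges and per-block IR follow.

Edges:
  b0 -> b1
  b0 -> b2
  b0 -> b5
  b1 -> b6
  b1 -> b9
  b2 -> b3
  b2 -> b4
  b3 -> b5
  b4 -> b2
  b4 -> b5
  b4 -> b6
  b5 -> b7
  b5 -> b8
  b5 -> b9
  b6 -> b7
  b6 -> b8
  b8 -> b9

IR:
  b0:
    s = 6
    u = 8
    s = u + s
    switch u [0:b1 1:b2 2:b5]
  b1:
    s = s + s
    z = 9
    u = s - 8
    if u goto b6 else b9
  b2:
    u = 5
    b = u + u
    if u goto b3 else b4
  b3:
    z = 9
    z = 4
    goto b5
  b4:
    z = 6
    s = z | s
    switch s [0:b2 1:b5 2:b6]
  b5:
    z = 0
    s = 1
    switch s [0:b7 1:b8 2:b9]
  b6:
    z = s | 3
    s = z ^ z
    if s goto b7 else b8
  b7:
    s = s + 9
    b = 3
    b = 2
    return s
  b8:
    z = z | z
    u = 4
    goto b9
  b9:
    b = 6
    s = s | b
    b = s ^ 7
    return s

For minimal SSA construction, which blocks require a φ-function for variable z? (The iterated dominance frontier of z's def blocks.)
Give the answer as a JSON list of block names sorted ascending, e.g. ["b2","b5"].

Answer: ["b2", "b5", "b6", "b7", "b8", "b9"]

Derivation:
idom tree: b1←b0 b2←b0 b3←b2 b4←b2 b5←b0 b6←b0 b7←b0 b8←b0 b9←b0
Join-block Dom:
  b2: preds {b0,b4}: {b0} ∩ {b0,b2,b4} = {b0}; idom=b0
  b5: preds {b0,b3,b4}: {b0} ∩ {b0,b2,b3} ∩ {b0,b2,b4} = {b0}; idom=b0
  b6: preds {b1,b4}: {b0,b1} ∩ {b0,b2,b4} = {b0}; idom=b0
  b7: preds {b5,b6}: {b0,b5} ∩ {b0,b6} = {b0}; idom=b0
  b8: preds {b5,b6}: {b0,b5} ∩ {b0,b6} = {b0}; idom=b0
  b9: preds {b1,b5,b8}: {b0,b1} ∩ {b0,b5} ∩ {b0,b8} = {b0}; idom=b0

DF walk-up:
  b2←b0: walk · to b0
  b2←b4: walk b4→b2 to b0
  b5←b0: walk · to b0
  b5←b3: walk b3→b2 to b0
  b5←b4: walk b4→b2 to b0
  b6←b1: walk b1 to b0
  b6←b4: walk b4→b2 to b0
  b7←b5: walk b5 to b0
  b7←b6: walk b6 to b0
  b8←b5: walk b5 to b0
  b8←b6: walk b6 to b0
  b9←b1: walk b1 to b0
  b9←b5: walk b5 to b0
  b9←b8: walk b8 to b0
  b0 → ∅
  b1 → {b6,b9}
  b2 → {b2,b5,b6}
  b3 → {b5}
  b4 → {b2,b5,b6}
  b5 → {b7,b8,b9}
  b6 → {b7,b8}
  b7 → ∅
  b8 → {b9}
  b9 → ∅

φ for z: defs {b1,b3,b4,b5,b6,b8}
  DF⁺ = {b2,b5,b6,b7,b8,b9}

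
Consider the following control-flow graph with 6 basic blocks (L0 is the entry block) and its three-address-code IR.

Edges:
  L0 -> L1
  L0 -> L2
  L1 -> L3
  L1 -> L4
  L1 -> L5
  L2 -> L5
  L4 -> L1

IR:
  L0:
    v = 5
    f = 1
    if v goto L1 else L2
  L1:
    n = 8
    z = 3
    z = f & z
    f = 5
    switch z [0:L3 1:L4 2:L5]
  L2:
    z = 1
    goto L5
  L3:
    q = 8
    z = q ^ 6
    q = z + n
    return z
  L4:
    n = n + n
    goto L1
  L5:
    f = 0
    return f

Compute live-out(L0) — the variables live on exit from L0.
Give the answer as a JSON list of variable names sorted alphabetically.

Per-block:
  L0: {f,v} / ∅
  L1: {f,n,z} / {f}
  L2: {z} / ∅
  L3: {q,z} / {n}
  L4: {n} / {n}
  L5: {f} / ∅

Backward fixpoint:
  L0: in=∅ out={f}
  L1: in={f} out={f,n}
  L2: in=∅ out=∅
  L3: in={n} out=∅
  L4: in={f,n} out={f}
  L5: in=∅ out=∅

live-out(L0) = ["f"]

Answer: ["f"]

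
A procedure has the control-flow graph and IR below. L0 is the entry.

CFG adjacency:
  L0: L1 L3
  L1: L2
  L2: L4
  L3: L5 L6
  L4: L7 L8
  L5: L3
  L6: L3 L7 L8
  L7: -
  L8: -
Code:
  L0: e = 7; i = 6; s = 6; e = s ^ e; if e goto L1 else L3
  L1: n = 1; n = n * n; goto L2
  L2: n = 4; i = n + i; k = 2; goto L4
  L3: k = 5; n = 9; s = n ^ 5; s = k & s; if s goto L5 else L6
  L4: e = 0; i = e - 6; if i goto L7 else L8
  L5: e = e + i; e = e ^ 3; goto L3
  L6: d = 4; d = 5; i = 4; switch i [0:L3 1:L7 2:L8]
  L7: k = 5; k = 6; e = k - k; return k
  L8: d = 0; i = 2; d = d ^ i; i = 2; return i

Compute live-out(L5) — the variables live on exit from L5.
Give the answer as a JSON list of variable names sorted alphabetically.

Block summaries:
  L0 def {e,i,s} use ∅
  L1 def {n} use ∅
  L2 def {i,k,n} use {i}
  L3 def {k,n,s} use ∅
  L4 def {e,i} use ∅
  L5 def {e} use {e,i}
  L6 def {d,i} use ∅
  L7 def {e,k} use ∅
  L8 def {d,i} use ∅

Live sets:
  L0 li=∅ lo={e,i}
  L1 li={i} lo={i}
  L2 li={i} lo=∅
  L3 li={e,i} lo={e,i}
  L4 li=∅ lo=∅
  L5 li={e,i} lo={e,i}
  L6 li={e} lo={e,i}
  L7 li=∅ lo=∅
  L8 li=∅ lo=∅

live-out(L5) = ["e", "i"]

Answer: ["e", "i"]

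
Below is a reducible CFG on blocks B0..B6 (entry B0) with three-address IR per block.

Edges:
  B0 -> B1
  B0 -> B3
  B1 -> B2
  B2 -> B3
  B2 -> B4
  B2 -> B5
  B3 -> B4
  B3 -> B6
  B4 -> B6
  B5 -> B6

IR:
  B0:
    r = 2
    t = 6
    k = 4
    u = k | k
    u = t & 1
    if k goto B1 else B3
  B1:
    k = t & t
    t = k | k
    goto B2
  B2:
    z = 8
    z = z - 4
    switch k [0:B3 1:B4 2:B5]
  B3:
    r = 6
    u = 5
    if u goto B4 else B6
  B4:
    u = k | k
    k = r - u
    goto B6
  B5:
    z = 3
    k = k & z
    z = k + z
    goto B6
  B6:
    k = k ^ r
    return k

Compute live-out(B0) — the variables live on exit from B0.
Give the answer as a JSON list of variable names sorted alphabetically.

Answer: ["k", "r", "t"]

Analysis:
Per-block:
  B0: def={k,r,t,u} ue=∅
  B1: def={k,t} ue={t}
  B2: def={z} ue={k}
  B3: def={r,u} ue=∅
  B4: def={k,u} ue={k,r}
  B5: def={k,z} ue={k}
  B6: def={k} ue={k,r}

Backward fixpoint:
  B0: in=∅ out={k,r,t}
  B1: in={r,t} out={k,r}
  B2: in={k,r} out={k,r}
  B3: in={k} out={k,r}
  B4: in={k,r} out={k,r}
  B5: in={k,r} out={k,r}
  B6: in={k,r} out=∅

live-out(B0) = ["k", "r", "t"]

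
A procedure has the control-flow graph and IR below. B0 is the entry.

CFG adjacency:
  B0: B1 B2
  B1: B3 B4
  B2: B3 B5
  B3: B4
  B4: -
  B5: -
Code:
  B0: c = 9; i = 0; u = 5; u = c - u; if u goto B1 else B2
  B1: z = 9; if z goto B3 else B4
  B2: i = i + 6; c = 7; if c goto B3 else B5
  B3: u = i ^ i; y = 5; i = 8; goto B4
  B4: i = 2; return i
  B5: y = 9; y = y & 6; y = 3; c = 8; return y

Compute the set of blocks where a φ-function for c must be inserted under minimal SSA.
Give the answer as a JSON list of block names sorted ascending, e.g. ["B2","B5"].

idom tree: B1←B0 B2←B0 B3←B0 B4←B0 B5←B2
Dom∩ at merges:
  B3: preds {B1,B2}: {B0,B1} ∩ {B0,B2} = {B0}; idom=B0
  B4: preds {B1,B3}: {B0,B1} ∩ {B0,B3} = {B0}; idom=B0

DF walk-up:
  join B3 pred B1: B1 stop@B0
  join B3 pred B2: B2 stop@B0
  join B4 pred B1: B1 stop@B0
  join B4 pred B3: B3 stop@B0
  B0 → ∅
  B1 → {B3,B4}
  B2 → {B3}
  B3 → {B4}
  B4 → ∅
  B5 → ∅

φ for c: defs {B0,B2,B5}
  DF⁺ = {B3,B4}

Answer: ["B3", "B4"]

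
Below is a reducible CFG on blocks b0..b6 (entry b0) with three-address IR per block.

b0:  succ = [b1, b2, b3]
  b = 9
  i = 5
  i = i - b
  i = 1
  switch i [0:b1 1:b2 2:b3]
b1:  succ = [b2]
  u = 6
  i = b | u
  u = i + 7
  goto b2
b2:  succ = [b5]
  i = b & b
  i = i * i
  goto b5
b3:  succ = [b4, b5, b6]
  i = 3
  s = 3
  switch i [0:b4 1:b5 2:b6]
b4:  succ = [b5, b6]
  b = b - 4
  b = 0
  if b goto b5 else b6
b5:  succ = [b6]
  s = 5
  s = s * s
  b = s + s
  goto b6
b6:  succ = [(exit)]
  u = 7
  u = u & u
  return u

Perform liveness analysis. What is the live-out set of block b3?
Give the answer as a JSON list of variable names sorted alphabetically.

Per-block:
  b0: {b,i} / ∅
  b1: {i,u} / {b}
  b2: {i} / {b}
  b3: {i,s} / ∅
  b4: {b} / {b}
  b5: {b,s} / ∅
  b6: {u} / ∅

Liveness:
  b0: in=∅ out={b}
  b1: in={b} out={b}
  b2: in={b} out=∅
  b3: in={b} out={b}
  b4: in={b} out=∅
  b5: in=∅ out=∅
  b6: in=∅ out=∅

live-out(b3) = ["b"]

Answer: ["b"]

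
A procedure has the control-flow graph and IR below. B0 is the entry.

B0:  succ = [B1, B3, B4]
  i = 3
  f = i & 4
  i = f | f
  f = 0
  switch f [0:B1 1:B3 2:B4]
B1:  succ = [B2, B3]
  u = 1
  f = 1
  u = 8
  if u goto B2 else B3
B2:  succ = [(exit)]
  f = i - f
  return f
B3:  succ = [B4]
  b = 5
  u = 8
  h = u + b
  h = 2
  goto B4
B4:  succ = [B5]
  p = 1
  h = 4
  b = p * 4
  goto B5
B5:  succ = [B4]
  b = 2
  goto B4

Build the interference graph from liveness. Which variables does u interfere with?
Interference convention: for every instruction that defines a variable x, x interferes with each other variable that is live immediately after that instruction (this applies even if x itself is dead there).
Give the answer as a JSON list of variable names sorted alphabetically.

Answer: ["b", "f", "i"]

Analysis:
Block summaries:
  B0: {f,i} / ∅
  B1: {f,u} / ∅
  B2: {f} / {f,i}
  B3: {b,h,u} / ∅
  B4: {b,h,p} / ∅
  B5: {b} / ∅

Live sets:
  B0 li=∅ lo={i}
  B1 li={i} lo={f,i}
  B2 li={f,i} lo=∅
  B3 li=∅ lo=∅
  B4 li=∅ lo=∅
  B5 li=∅ lo=∅

Interference:
  b: {u}
  f: {i,u}
  h: {p}
  i: {f,u}
  p: {h}
  u: {b,f,i}

N(u) = ["b", "f", "i"]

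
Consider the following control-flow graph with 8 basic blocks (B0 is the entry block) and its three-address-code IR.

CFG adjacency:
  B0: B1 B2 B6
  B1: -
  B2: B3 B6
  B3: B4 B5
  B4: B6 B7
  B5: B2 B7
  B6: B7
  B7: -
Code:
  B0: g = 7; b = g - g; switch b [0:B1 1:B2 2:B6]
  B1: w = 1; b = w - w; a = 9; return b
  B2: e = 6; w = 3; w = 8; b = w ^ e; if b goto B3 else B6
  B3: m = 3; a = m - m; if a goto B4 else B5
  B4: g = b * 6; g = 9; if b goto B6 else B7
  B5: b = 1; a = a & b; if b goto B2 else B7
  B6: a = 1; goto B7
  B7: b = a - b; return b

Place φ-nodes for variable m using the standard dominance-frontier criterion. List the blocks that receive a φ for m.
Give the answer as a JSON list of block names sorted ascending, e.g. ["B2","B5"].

idom tree: B1←B0 B2←B0 B3←B2 B4←B3 B5←B3 B6←B0 B7←B0
Join-block Dom:
  B2: preds {B0,B5}: {B0} ∩ {B0,B2,B3,B5} = {B0}; idom=B0
  B6: preds {B0,B2,B4}: {B0} ∩ {B0,B2} ∩ {B0,B2,B3,B4} = {B0}; idom=B0
  B7: preds {B4,B5,B6}: {B0,B2,B3,B4} ∩ {B0,B2,B3,B5} ∩ {B0,B6} = {B0}; idom=B0

DF walk-up:
  join B2 pred B0: · stop@B0
  join B2 pred B5: B5→B3→B2 stop@B0
  join B6 pred B0: · stop@B0
  join B6 pred B2: B2 stop@B0
  join B6 pred B4: B4→B3→B2 stop@B0
  join B7 pred B4: B4→B3→B2 stop@B0
  join B7 pred B5: B5→B3→B2 stop@B0
  join B7 pred B6: B6 stop@B0
  DF(B0)=∅
  DF(B1)=∅
  DF(B2)={B2,B6,B7}
  DF(B3)={B2,B6,B7}
  DF(B4)={B6,B7}
  DF(B5)={B2,B7}
  DF(B6)={B7}
  DF(B7)=∅

φ for m: defs {B3}
  DF⁺ = {B2,B6,B7}

Answer: ["B2", "B6", "B7"]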